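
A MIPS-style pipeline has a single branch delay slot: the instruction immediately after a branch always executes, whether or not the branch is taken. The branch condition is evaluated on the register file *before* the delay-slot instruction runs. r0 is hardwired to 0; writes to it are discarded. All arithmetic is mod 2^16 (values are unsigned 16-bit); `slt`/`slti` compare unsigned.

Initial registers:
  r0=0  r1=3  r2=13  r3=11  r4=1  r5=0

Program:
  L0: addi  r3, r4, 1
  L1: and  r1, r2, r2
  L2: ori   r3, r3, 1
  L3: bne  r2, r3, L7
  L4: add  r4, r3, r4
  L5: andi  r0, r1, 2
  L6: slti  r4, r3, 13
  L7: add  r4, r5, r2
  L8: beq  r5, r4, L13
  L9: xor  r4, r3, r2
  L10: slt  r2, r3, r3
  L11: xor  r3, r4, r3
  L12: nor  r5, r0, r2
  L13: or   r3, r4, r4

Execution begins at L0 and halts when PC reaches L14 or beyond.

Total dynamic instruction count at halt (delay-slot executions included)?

12

[0] addi  r3, r4, 1  →  {r0:0, r1:3, r2:13, r3:2, r4:1, r5:0}
[1] and  r1, r2, r2  →  {r0:0, r1:13, r2:13, r3:2, r4:1, r5:0}
[2] ori   r3, r3, 1  →  {r0:0, r1:13, r2:13, r3:3, r4:1, r5:0}
[3] bne  r2, r3, L7  →  {r0:0, r1:13, r2:13, r3:3, r4:1, r5:0}  ⟨branch taken⟩
[4] add  r4, r3, r4  →  {r0:0, r1:13, r2:13, r3:3, r4:4, r5:0}
[7] add  r4, r5, r2  →  {r0:0, r1:13, r2:13, r3:3, r4:13, r5:0}
[8] beq  r5, r4, L13  →  {r0:0, r1:13, r2:13, r3:3, r4:13, r5:0}  ⟨branch fallthrough⟩
[9] xor  r4, r3, r2  →  {r0:0, r1:13, r2:13, r3:3, r4:14, r5:0}
[10] slt  r2, r3, r3  →  {r0:0, r1:13, r2:0, r3:3, r4:14, r5:0}
[11] xor  r3, r4, r3  →  {r0:0, r1:13, r2:0, r3:13, r4:14, r5:0}
[12] nor  r5, r0, r2  →  {r0:0, r1:13, r2:0, r3:13, r4:14, r5:65535}
[13] or   r3, r4, r4  →  {r0:0, r1:13, r2:0, r3:14, r4:14, r5:65535}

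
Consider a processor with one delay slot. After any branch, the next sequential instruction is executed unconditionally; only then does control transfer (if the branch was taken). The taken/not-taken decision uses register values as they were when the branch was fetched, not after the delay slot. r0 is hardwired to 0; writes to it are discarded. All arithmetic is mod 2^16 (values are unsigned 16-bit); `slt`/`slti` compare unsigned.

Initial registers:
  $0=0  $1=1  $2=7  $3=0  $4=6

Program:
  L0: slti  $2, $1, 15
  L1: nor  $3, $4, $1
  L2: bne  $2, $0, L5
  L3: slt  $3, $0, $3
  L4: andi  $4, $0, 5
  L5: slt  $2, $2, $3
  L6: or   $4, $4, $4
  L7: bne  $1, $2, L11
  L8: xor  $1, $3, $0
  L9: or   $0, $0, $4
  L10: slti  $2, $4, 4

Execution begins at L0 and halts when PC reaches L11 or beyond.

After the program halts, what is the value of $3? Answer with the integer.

1

[0] slti  $2, $1, 15  →  {$0:0, $1:1, $2:1, $3:0, $4:6}
[1] nor  $3, $4, $1  →  {$0:0, $1:1, $2:1, $3:65528, $4:6}
[2] bne  $2, $0, L5  →  {$0:0, $1:1, $2:1, $3:65528, $4:6}  ⟨branch taken⟩
[3] slt  $3, $0, $3  →  {$0:0, $1:1, $2:1, $3:1, $4:6}
[5] slt  $2, $2, $3  →  {$0:0, $1:1, $2:0, $3:1, $4:6}
[6] or   $4, $4, $4  →  {$0:0, $1:1, $2:0, $3:1, $4:6}
[7] bne  $1, $2, L11  →  {$0:0, $1:1, $2:0, $3:1, $4:6}  ⟨branch taken⟩
[8] xor  $1, $3, $0  →  {$0:0, $1:1, $2:0, $3:1, $4:6}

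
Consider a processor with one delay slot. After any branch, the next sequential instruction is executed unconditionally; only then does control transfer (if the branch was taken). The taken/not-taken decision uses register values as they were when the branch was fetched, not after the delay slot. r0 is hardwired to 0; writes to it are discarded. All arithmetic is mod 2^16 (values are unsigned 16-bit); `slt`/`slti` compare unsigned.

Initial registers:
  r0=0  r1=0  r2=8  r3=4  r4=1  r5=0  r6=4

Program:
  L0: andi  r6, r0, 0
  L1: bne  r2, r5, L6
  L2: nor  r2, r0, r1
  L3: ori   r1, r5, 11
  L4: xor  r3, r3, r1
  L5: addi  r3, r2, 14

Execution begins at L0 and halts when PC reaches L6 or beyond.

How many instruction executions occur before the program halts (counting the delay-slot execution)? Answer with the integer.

[0] andi  r6, r0, 0  →  {r0:0, r1:0, r2:8, r3:4, r4:1, r5:0, r6:0}
[1] bne  r2, r5, L6  →  {r0:0, r1:0, r2:8, r3:4, r4:1, r5:0, r6:0}  ⟨branch taken⟩
[2] nor  r2, r0, r1  →  {r0:0, r1:0, r2:65535, r3:4, r4:1, r5:0, r6:0}

3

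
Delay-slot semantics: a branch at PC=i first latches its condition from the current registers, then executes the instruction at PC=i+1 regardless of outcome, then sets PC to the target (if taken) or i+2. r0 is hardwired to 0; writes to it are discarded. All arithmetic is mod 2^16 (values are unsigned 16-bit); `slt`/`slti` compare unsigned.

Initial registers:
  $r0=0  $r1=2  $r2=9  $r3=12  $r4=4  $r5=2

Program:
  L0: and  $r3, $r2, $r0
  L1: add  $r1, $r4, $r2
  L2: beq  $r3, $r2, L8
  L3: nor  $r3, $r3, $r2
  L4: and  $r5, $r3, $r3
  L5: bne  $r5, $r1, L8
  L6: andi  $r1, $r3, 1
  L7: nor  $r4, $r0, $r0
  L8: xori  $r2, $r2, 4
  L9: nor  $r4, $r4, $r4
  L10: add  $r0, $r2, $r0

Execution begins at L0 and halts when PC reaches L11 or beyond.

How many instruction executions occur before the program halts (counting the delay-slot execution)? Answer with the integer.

10

  step pc=0: and  $r3, $r2, $r0  regs=(0,2,9,0,4,2)
  step pc=1: add  $r1, $r4, $r2  regs=(0,13,9,0,4,2)
  step pc=2: beq  $r3, $r2, L8  cond=F  regs=(0,13,9,0,4,2)
  step pc=3: nor  $r3, $r3, $r2  regs=(0,13,9,65526,4,2)
  step pc=4: and  $r5, $r3, $r3  regs=(0,13,9,65526,4,65526)
  step pc=5: bne  $r5, $r1, L8  cond=T  regs=(0,13,9,65526,4,65526)
  step pc=6: andi  $r1, $r3, 1  regs=(0,0,9,65526,4,65526)
  step pc=8: xori  $r2, $r2, 4  regs=(0,0,13,65526,4,65526)
  step pc=9: nor  $r4, $r4, $r4  regs=(0,0,13,65526,65531,65526)
  step pc=10: add  $r0, $r2, $r0  regs=(0,0,13,65526,65531,65526)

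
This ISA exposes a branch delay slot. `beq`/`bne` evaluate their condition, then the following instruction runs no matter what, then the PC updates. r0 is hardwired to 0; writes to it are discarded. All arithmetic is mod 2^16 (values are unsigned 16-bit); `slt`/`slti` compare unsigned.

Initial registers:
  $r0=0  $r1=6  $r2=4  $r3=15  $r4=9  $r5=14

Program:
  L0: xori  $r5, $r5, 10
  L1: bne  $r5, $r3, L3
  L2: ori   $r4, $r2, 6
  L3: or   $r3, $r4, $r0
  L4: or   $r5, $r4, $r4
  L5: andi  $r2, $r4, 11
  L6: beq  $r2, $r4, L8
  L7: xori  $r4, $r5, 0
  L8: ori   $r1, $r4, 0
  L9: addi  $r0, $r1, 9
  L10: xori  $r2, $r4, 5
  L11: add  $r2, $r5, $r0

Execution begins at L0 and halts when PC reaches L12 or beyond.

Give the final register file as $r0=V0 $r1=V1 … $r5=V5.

$r0=0 $r1=6 $r2=6 $r3=6 $r4=6 $r5=6

#0 xori  $r5, $r5, 10 ; 0/6/4/15/9/4
#1 bne  $r5, $r3, L3 ; 0/6/4/15/9/4 ; →target
#2 ori   $r4, $r2, 6 ; 0/6/4/15/6/4
#3 or   $r3, $r4, $r0 ; 0/6/4/6/6/4
#4 or   $r5, $r4, $r4 ; 0/6/4/6/6/6
#5 andi  $r2, $r4, 11 ; 0/6/2/6/6/6
#6 beq  $r2, $r4, L8 ; 0/6/2/6/6/6 ; →fallthru
#7 xori  $r4, $r5, 0 ; 0/6/2/6/6/6
#8 ori   $r1, $r4, 0 ; 0/6/2/6/6/6
#9 addi  $r0, $r1, 9 ; 0/6/2/6/6/6
#10 xori  $r2, $r4, 5 ; 0/6/3/6/6/6
#11 add  $r2, $r5, $r0 ; 0/6/6/6/6/6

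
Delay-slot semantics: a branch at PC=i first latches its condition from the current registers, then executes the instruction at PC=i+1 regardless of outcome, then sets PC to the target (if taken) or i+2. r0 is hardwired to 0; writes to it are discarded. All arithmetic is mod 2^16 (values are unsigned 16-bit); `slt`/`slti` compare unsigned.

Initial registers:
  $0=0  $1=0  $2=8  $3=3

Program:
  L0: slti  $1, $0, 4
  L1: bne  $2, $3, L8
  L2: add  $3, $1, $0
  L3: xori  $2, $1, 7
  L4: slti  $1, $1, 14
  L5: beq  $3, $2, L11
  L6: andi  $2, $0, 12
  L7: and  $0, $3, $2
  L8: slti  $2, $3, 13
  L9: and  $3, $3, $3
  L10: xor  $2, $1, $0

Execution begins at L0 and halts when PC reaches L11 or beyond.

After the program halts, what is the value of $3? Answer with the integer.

1

[0] slti  $1, $0, 4  →  {$0:0, $1:1, $2:8, $3:3}
[1] bne  $2, $3, L8  →  {$0:0, $1:1, $2:8, $3:3}  ⟨branch taken⟩
[2] add  $3, $1, $0  →  {$0:0, $1:1, $2:8, $3:1}
[8] slti  $2, $3, 13  →  {$0:0, $1:1, $2:1, $3:1}
[9] and  $3, $3, $3  →  {$0:0, $1:1, $2:1, $3:1}
[10] xor  $2, $1, $0  →  {$0:0, $1:1, $2:1, $3:1}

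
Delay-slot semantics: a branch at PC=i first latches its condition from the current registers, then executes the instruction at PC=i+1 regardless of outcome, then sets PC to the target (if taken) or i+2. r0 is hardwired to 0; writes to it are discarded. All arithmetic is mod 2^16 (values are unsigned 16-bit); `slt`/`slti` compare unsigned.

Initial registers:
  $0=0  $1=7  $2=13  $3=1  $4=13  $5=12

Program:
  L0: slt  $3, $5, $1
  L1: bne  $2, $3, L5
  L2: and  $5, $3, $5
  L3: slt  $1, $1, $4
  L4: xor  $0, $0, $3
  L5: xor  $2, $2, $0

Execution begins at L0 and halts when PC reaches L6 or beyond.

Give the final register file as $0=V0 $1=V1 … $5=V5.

PC=0  slt  $3, $5, $1        | $0=0 $1=7 $2=13 $3=0 $4=13 $5=12
PC=1  bne  $2, $3, L5        | $0=0 $1=7 $2=13 $3=0 $4=13 $5=12  [TAKEN]
PC=2  and  $5, $3, $5        | $0=0 $1=7 $2=13 $3=0 $4=13 $5=0
PC=5  xor  $2, $2, $0        | $0=0 $1=7 $2=13 $3=0 $4=13 $5=0

$0=0 $1=7 $2=13 $3=0 $4=13 $5=0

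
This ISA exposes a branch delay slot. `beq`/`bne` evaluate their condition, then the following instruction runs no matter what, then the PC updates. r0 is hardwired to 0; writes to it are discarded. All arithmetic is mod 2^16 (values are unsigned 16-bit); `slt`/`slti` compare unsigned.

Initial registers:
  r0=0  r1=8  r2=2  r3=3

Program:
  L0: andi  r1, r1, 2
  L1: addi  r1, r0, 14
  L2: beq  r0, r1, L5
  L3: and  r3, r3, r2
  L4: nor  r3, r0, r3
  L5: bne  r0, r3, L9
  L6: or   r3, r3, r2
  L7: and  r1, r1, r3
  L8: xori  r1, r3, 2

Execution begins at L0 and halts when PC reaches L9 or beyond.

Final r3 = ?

PC=0  andi  r1, r1, 2        | r0=0 r1=0 r2=2 r3=3
PC=1  addi  r1, r0, 14       | r0=0 r1=14 r2=2 r3=3
PC=2  beq  r0, r1, L5        | r0=0 r1=14 r2=2 r3=3  [not taken]
PC=3  and  r3, r3, r2        | r0=0 r1=14 r2=2 r3=2
PC=4  nor  r3, r0, r3        | r0=0 r1=14 r2=2 r3=65533
PC=5  bne  r0, r3, L9        | r0=0 r1=14 r2=2 r3=65533  [TAKEN]
PC=6  or   r3, r3, r2        | r0=0 r1=14 r2=2 r3=65535

65535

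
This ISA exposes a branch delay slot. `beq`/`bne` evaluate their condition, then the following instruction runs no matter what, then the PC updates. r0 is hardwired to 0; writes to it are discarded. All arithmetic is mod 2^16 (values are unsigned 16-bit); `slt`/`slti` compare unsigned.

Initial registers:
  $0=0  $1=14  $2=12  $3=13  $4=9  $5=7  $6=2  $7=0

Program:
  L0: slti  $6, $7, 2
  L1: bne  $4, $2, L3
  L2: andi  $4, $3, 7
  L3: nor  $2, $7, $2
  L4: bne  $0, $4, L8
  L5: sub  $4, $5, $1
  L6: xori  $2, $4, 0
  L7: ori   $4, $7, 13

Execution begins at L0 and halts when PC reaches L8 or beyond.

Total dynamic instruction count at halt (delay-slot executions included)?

6

  step pc=0: slti  $6, $7, 2  regs=(0,14,12,13,9,7,1,0)
  step pc=1: bne  $4, $2, L3  cond=T  regs=(0,14,12,13,9,7,1,0)
  step pc=2: andi  $4, $3, 7  regs=(0,14,12,13,5,7,1,0)
  step pc=3: nor  $2, $7, $2  regs=(0,14,65523,13,5,7,1,0)
  step pc=4: bne  $0, $4, L8  cond=T  regs=(0,14,65523,13,5,7,1,0)
  step pc=5: sub  $4, $5, $1  regs=(0,14,65523,13,65529,7,1,0)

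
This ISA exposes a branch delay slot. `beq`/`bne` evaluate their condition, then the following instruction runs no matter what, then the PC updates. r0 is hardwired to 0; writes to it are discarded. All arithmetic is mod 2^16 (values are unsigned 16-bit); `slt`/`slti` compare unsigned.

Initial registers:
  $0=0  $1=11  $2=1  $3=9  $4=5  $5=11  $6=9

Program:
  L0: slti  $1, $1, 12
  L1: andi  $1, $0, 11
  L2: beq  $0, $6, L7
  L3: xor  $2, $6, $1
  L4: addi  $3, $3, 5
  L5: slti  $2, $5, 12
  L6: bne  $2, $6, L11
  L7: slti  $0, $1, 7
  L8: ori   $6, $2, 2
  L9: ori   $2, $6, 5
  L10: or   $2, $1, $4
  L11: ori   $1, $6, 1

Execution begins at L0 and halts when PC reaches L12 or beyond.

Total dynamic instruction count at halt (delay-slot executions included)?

#0 slti  $1, $1, 12 ; 0/1/1/9/5/11/9
#1 andi  $1, $0, 11 ; 0/0/1/9/5/11/9
#2 beq  $0, $6, L7 ; 0/0/1/9/5/11/9 ; →fallthru
#3 xor  $2, $6, $1 ; 0/0/9/9/5/11/9
#4 addi  $3, $3, 5 ; 0/0/9/14/5/11/9
#5 slti  $2, $5, 12 ; 0/0/1/14/5/11/9
#6 bne  $2, $6, L11 ; 0/0/1/14/5/11/9 ; →target
#7 slti  $0, $1, 7 ; 0/0/1/14/5/11/9
#11 ori   $1, $6, 1 ; 0/9/1/14/5/11/9

9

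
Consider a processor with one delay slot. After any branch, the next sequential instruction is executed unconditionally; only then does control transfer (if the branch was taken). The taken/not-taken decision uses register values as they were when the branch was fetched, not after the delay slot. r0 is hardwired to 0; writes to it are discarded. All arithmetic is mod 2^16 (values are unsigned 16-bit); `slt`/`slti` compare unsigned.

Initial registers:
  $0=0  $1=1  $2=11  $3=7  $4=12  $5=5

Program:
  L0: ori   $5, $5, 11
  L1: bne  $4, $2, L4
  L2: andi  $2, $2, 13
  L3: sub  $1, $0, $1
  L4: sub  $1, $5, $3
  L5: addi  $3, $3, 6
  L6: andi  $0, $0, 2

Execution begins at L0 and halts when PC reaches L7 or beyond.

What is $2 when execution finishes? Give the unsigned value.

9

#0 ori   $5, $5, 11 ; 0/1/11/7/12/15
#1 bne  $4, $2, L4 ; 0/1/11/7/12/15 ; →target
#2 andi  $2, $2, 13 ; 0/1/9/7/12/15
#4 sub  $1, $5, $3 ; 0/8/9/7/12/15
#5 addi  $3, $3, 6 ; 0/8/9/13/12/15
#6 andi  $0, $0, 2 ; 0/8/9/13/12/15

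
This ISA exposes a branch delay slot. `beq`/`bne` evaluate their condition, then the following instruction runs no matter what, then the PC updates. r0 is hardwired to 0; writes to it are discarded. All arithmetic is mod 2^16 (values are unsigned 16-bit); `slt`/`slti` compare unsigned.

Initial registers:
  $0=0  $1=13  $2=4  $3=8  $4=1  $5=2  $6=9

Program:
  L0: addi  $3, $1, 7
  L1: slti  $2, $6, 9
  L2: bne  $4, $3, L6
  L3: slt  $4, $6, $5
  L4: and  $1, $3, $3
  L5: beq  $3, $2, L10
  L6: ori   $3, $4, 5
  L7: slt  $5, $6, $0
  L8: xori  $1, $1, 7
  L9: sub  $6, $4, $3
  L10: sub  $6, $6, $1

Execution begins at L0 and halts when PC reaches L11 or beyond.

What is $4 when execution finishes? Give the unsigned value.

PC=0  addi  $3, $1, 7        | $0=0 $1=13 $2=4 $3=20 $4=1 $5=2 $6=9
PC=1  slti  $2, $6, 9        | $0=0 $1=13 $2=0 $3=20 $4=1 $5=2 $6=9
PC=2  bne  $4, $3, L6        | $0=0 $1=13 $2=0 $3=20 $4=1 $5=2 $6=9  [TAKEN]
PC=3  slt  $4, $6, $5        | $0=0 $1=13 $2=0 $3=20 $4=0 $5=2 $6=9
PC=6  ori   $3, $4, 5        | $0=0 $1=13 $2=0 $3=5 $4=0 $5=2 $6=9
PC=7  slt  $5, $6, $0        | $0=0 $1=13 $2=0 $3=5 $4=0 $5=0 $6=9
PC=8  xori  $1, $1, 7        | $0=0 $1=10 $2=0 $3=5 $4=0 $5=0 $6=9
PC=9  sub  $6, $4, $3        | $0=0 $1=10 $2=0 $3=5 $4=0 $5=0 $6=65531
PC=10 sub  $6, $6, $1        | $0=0 $1=10 $2=0 $3=5 $4=0 $5=0 $6=65521

0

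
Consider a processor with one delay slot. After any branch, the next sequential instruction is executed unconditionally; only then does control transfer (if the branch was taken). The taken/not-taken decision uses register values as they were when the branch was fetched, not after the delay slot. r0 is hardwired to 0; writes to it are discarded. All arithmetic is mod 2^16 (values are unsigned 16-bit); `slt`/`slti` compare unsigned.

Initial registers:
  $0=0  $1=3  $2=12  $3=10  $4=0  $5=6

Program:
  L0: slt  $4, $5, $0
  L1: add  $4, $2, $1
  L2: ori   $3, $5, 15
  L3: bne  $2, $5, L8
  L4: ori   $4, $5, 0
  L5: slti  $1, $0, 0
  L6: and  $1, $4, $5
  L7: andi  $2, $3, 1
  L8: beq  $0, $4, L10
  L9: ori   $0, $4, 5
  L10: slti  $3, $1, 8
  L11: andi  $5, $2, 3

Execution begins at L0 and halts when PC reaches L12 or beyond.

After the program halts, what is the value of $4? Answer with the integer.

PC=0  slt  $4, $5, $0        | $0=0 $1=3 $2=12 $3=10 $4=0 $5=6
PC=1  add  $4, $2, $1        | $0=0 $1=3 $2=12 $3=10 $4=15 $5=6
PC=2  ori   $3, $5, 15       | $0=0 $1=3 $2=12 $3=15 $4=15 $5=6
PC=3  bne  $2, $5, L8        | $0=0 $1=3 $2=12 $3=15 $4=15 $5=6  [TAKEN]
PC=4  ori   $4, $5, 0        | $0=0 $1=3 $2=12 $3=15 $4=6 $5=6
PC=8  beq  $0, $4, L10       | $0=0 $1=3 $2=12 $3=15 $4=6 $5=6  [not taken]
PC=9  ori   $0, $4, 5        | $0=0 $1=3 $2=12 $3=15 $4=6 $5=6
PC=10 slti  $3, $1, 8        | $0=0 $1=3 $2=12 $3=1 $4=6 $5=6
PC=11 andi  $5, $2, 3        | $0=0 $1=3 $2=12 $3=1 $4=6 $5=0

6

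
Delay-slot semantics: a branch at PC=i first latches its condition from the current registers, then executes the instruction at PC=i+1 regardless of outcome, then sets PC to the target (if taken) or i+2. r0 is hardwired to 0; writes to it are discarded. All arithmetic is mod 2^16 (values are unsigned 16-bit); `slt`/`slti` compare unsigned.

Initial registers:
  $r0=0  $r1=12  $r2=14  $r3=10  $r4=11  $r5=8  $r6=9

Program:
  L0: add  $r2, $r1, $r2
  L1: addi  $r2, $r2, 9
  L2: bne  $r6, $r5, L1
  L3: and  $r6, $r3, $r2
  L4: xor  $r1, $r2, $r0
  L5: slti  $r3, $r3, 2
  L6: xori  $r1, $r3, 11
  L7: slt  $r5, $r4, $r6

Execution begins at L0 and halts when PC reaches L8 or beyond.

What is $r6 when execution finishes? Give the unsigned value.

0

[0] add  $r2, $r1, $r2  →  {$r0:0, $r1:12, $r2:26, $r3:10, $r4:11, $r5:8, $r6:9}
[1] addi  $r2, $r2, 9  →  {$r0:0, $r1:12, $r2:35, $r3:10, $r4:11, $r5:8, $r6:9}
[2] bne  $r6, $r5, L1  →  {$r0:0, $r1:12, $r2:35, $r3:10, $r4:11, $r5:8, $r6:9}  ⟨branch taken⟩
[3] and  $r6, $r3, $r2  →  {$r0:0, $r1:12, $r2:35, $r3:10, $r4:11, $r5:8, $r6:2}
[1] addi  $r2, $r2, 9  →  {$r0:0, $r1:12, $r2:44, $r3:10, $r4:11, $r5:8, $r6:2}
[2] bne  $r6, $r5, L1  →  {$r0:0, $r1:12, $r2:44, $r3:10, $r4:11, $r5:8, $r6:2}  ⟨branch taken⟩
[3] and  $r6, $r3, $r2  →  {$r0:0, $r1:12, $r2:44, $r3:10, $r4:11, $r5:8, $r6:8}
[1] addi  $r2, $r2, 9  →  {$r0:0, $r1:12, $r2:53, $r3:10, $r4:11, $r5:8, $r6:8}
[2] bne  $r6, $r5, L1  →  {$r0:0, $r1:12, $r2:53, $r3:10, $r4:11, $r5:8, $r6:8}  ⟨branch fallthrough⟩
[3] and  $r6, $r3, $r2  →  {$r0:0, $r1:12, $r2:53, $r3:10, $r4:11, $r5:8, $r6:0}
[4] xor  $r1, $r2, $r0  →  {$r0:0, $r1:53, $r2:53, $r3:10, $r4:11, $r5:8, $r6:0}
[5] slti  $r3, $r3, 2  →  {$r0:0, $r1:53, $r2:53, $r3:0, $r4:11, $r5:8, $r6:0}
[6] xori  $r1, $r3, 11  →  {$r0:0, $r1:11, $r2:53, $r3:0, $r4:11, $r5:8, $r6:0}
[7] slt  $r5, $r4, $r6  →  {$r0:0, $r1:11, $r2:53, $r3:0, $r4:11, $r5:0, $r6:0}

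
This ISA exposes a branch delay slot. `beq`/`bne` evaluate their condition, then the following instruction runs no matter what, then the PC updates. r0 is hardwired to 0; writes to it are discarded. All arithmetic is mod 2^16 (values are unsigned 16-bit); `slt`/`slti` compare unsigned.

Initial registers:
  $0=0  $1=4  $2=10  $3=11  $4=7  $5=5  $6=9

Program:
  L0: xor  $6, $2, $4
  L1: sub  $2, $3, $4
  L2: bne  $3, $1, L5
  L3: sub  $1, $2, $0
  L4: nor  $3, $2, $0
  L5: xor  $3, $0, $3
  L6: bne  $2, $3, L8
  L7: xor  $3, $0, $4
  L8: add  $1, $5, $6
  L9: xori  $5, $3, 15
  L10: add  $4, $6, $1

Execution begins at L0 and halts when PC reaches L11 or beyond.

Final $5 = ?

[0] xor  $6, $2, $4  →  {$0:0, $1:4, $2:10, $3:11, $4:7, $5:5, $6:13}
[1] sub  $2, $3, $4  →  {$0:0, $1:4, $2:4, $3:11, $4:7, $5:5, $6:13}
[2] bne  $3, $1, L5  →  {$0:0, $1:4, $2:4, $3:11, $4:7, $5:5, $6:13}  ⟨branch taken⟩
[3] sub  $1, $2, $0  →  {$0:0, $1:4, $2:4, $3:11, $4:7, $5:5, $6:13}
[5] xor  $3, $0, $3  →  {$0:0, $1:4, $2:4, $3:11, $4:7, $5:5, $6:13}
[6] bne  $2, $3, L8  →  {$0:0, $1:4, $2:4, $3:11, $4:7, $5:5, $6:13}  ⟨branch taken⟩
[7] xor  $3, $0, $4  →  {$0:0, $1:4, $2:4, $3:7, $4:7, $5:5, $6:13}
[8] add  $1, $5, $6  →  {$0:0, $1:18, $2:4, $3:7, $4:7, $5:5, $6:13}
[9] xori  $5, $3, 15  →  {$0:0, $1:18, $2:4, $3:7, $4:7, $5:8, $6:13}
[10] add  $4, $6, $1  →  {$0:0, $1:18, $2:4, $3:7, $4:31, $5:8, $6:13}

8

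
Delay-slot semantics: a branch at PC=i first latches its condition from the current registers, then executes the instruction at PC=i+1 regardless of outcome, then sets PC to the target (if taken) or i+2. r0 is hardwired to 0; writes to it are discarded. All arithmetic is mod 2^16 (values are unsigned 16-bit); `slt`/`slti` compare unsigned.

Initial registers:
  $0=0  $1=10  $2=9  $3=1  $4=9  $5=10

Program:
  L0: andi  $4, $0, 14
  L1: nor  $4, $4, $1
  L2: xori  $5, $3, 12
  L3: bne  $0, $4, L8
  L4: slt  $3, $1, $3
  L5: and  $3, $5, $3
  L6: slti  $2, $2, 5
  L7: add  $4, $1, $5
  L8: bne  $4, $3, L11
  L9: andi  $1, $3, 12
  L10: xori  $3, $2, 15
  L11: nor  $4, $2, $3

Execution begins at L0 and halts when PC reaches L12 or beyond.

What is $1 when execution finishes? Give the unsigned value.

0

[0] andi  $4, $0, 14  →  {$0:0, $1:10, $2:9, $3:1, $4:0, $5:10}
[1] nor  $4, $4, $1  →  {$0:0, $1:10, $2:9, $3:1, $4:65525, $5:10}
[2] xori  $5, $3, 12  →  {$0:0, $1:10, $2:9, $3:1, $4:65525, $5:13}
[3] bne  $0, $4, L8  →  {$0:0, $1:10, $2:9, $3:1, $4:65525, $5:13}  ⟨branch taken⟩
[4] slt  $3, $1, $3  →  {$0:0, $1:10, $2:9, $3:0, $4:65525, $5:13}
[8] bne  $4, $3, L11  →  {$0:0, $1:10, $2:9, $3:0, $4:65525, $5:13}  ⟨branch taken⟩
[9] andi  $1, $3, 12  →  {$0:0, $1:0, $2:9, $3:0, $4:65525, $5:13}
[11] nor  $4, $2, $3  →  {$0:0, $1:0, $2:9, $3:0, $4:65526, $5:13}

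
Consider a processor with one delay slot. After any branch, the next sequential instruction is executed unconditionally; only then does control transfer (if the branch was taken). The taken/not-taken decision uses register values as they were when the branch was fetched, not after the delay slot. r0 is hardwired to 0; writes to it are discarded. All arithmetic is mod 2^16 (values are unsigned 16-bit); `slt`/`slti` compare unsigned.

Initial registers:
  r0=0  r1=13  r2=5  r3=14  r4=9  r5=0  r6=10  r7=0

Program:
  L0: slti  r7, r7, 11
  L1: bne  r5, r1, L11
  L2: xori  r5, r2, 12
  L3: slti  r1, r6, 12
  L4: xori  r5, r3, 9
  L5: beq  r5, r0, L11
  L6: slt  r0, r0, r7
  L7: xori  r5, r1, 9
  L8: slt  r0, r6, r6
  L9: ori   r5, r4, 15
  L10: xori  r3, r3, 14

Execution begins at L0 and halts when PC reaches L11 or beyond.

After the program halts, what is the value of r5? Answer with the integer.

9

  step pc=0: slti  r7, r7, 11  regs=(0,13,5,14,9,0,10,1)
  step pc=1: bne  r5, r1, L11  cond=T  regs=(0,13,5,14,9,0,10,1)
  step pc=2: xori  r5, r2, 12  regs=(0,13,5,14,9,9,10,1)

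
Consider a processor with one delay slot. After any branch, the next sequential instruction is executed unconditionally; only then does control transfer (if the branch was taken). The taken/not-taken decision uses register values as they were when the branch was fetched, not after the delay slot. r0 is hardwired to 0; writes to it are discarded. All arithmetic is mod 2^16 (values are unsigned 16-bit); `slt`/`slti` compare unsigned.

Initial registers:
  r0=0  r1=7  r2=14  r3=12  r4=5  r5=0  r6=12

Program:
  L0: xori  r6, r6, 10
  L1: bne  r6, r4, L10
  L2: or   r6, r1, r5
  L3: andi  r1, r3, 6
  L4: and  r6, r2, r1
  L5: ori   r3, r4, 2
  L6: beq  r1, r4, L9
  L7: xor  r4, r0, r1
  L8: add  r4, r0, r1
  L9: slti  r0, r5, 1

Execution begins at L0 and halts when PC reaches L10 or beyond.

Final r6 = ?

7

PC=0  xori  r6, r6, 10       | r0=0 r1=7 r2=14 r3=12 r4=5 r5=0 r6=6
PC=1  bne  r6, r4, L10       | r0=0 r1=7 r2=14 r3=12 r4=5 r5=0 r6=6  [TAKEN]
PC=2  or   r6, r1, r5        | r0=0 r1=7 r2=14 r3=12 r4=5 r5=0 r6=7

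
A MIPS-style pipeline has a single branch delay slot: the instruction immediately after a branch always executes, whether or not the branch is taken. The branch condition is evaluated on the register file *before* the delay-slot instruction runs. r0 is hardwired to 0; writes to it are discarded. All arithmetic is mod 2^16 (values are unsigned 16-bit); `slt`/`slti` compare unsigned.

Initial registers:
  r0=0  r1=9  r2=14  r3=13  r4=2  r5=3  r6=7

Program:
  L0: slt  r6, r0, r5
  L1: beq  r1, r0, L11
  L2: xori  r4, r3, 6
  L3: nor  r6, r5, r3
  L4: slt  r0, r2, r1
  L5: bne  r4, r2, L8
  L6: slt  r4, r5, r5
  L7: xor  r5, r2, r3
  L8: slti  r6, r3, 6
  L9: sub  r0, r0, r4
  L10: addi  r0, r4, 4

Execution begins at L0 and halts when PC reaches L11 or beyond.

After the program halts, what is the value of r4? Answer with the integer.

#0 slt  r6, r0, r5 ; 0/9/14/13/2/3/1
#1 beq  r1, r0, L11 ; 0/9/14/13/2/3/1 ; →fallthru
#2 xori  r4, r3, 6 ; 0/9/14/13/11/3/1
#3 nor  r6, r5, r3 ; 0/9/14/13/11/3/65520
#4 slt  r0, r2, r1 ; 0/9/14/13/11/3/65520
#5 bne  r4, r2, L8 ; 0/9/14/13/11/3/65520 ; →target
#6 slt  r4, r5, r5 ; 0/9/14/13/0/3/65520
#8 slti  r6, r3, 6 ; 0/9/14/13/0/3/0
#9 sub  r0, r0, r4 ; 0/9/14/13/0/3/0
#10 addi  r0, r4, 4 ; 0/9/14/13/0/3/0

0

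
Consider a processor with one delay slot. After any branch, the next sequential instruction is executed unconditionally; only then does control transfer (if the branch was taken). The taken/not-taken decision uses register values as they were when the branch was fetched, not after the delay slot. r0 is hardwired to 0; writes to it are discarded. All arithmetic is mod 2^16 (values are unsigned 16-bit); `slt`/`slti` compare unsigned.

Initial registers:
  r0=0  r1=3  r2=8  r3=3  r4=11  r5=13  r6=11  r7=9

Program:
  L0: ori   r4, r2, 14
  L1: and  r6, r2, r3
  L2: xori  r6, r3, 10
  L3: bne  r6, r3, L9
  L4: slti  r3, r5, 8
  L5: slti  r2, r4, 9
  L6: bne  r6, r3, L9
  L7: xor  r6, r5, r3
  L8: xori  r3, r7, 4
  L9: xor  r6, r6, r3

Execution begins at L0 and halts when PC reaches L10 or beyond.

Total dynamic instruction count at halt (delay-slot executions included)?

6

[0] ori   r4, r2, 14  →  {r0:0, r1:3, r2:8, r3:3, r4:14, r5:13, r6:11, r7:9}
[1] and  r6, r2, r3  →  {r0:0, r1:3, r2:8, r3:3, r4:14, r5:13, r6:0, r7:9}
[2] xori  r6, r3, 10  →  {r0:0, r1:3, r2:8, r3:3, r4:14, r5:13, r6:9, r7:9}
[3] bne  r6, r3, L9  →  {r0:0, r1:3, r2:8, r3:3, r4:14, r5:13, r6:9, r7:9}  ⟨branch taken⟩
[4] slti  r3, r5, 8  →  {r0:0, r1:3, r2:8, r3:0, r4:14, r5:13, r6:9, r7:9}
[9] xor  r6, r6, r3  →  {r0:0, r1:3, r2:8, r3:0, r4:14, r5:13, r6:9, r7:9}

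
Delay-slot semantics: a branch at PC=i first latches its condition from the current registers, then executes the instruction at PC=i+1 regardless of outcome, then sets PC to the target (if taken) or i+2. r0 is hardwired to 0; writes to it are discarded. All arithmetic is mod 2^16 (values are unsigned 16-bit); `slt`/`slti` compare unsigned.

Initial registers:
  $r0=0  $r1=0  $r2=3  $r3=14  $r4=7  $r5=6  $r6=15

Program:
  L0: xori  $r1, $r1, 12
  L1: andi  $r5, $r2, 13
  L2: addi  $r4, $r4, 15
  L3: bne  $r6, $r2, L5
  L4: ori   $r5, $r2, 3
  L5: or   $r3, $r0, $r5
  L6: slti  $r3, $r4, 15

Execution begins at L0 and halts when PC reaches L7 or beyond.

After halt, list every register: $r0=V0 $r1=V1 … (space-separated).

#0 xori  $r1, $r1, 12 ; 0/12/3/14/7/6/15
#1 andi  $r5, $r2, 13 ; 0/12/3/14/7/1/15
#2 addi  $r4, $r4, 15 ; 0/12/3/14/22/1/15
#3 bne  $r6, $r2, L5 ; 0/12/3/14/22/1/15 ; →target
#4 ori   $r5, $r2, 3 ; 0/12/3/14/22/3/15
#5 or   $r3, $r0, $r5 ; 0/12/3/3/22/3/15
#6 slti  $r3, $r4, 15 ; 0/12/3/0/22/3/15

$r0=0 $r1=12 $r2=3 $r3=0 $r4=22 $r5=3 $r6=15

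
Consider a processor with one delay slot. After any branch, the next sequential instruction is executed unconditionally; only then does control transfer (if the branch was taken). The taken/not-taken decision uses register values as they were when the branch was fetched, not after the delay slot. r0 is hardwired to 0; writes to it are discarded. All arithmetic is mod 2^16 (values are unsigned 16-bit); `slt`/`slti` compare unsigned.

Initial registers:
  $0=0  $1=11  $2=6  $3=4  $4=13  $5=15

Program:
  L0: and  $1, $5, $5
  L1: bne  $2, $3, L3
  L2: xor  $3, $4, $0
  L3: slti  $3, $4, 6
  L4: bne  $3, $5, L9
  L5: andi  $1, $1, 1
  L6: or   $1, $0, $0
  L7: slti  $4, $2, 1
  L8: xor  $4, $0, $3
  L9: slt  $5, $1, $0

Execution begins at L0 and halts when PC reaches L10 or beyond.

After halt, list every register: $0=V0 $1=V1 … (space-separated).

  step pc=0: and  $1, $5, $5  regs=(0,15,6,4,13,15)
  step pc=1: bne  $2, $3, L3  cond=T  regs=(0,15,6,4,13,15)
  step pc=2: xor  $3, $4, $0  regs=(0,15,6,13,13,15)
  step pc=3: slti  $3, $4, 6  regs=(0,15,6,0,13,15)
  step pc=4: bne  $3, $5, L9  cond=T  regs=(0,15,6,0,13,15)
  step pc=5: andi  $1, $1, 1  regs=(0,1,6,0,13,15)
  step pc=9: slt  $5, $1, $0  regs=(0,1,6,0,13,0)

$0=0 $1=1 $2=6 $3=0 $4=13 $5=0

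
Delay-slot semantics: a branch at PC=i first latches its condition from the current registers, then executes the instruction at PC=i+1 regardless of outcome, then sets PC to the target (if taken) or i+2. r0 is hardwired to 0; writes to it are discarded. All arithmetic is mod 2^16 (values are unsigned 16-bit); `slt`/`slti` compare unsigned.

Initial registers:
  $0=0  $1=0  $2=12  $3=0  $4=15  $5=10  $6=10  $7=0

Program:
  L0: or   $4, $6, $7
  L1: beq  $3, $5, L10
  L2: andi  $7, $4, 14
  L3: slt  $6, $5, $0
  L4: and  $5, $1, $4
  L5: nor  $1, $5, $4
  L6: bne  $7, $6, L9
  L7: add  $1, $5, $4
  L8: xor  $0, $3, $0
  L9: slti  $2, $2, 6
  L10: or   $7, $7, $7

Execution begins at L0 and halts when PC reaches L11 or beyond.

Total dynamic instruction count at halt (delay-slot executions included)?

#0 or   $4, $6, $7 ; 0/0/12/0/10/10/10/0
#1 beq  $3, $5, L10 ; 0/0/12/0/10/10/10/0 ; →fallthru
#2 andi  $7, $4, 14 ; 0/0/12/0/10/10/10/10
#3 slt  $6, $5, $0 ; 0/0/12/0/10/10/0/10
#4 and  $5, $1, $4 ; 0/0/12/0/10/0/0/10
#5 nor  $1, $5, $4 ; 0/65525/12/0/10/0/0/10
#6 bne  $7, $6, L9 ; 0/65525/12/0/10/0/0/10 ; →target
#7 add  $1, $5, $4 ; 0/10/12/0/10/0/0/10
#9 slti  $2, $2, 6 ; 0/10/0/0/10/0/0/10
#10 or   $7, $7, $7 ; 0/10/0/0/10/0/0/10

10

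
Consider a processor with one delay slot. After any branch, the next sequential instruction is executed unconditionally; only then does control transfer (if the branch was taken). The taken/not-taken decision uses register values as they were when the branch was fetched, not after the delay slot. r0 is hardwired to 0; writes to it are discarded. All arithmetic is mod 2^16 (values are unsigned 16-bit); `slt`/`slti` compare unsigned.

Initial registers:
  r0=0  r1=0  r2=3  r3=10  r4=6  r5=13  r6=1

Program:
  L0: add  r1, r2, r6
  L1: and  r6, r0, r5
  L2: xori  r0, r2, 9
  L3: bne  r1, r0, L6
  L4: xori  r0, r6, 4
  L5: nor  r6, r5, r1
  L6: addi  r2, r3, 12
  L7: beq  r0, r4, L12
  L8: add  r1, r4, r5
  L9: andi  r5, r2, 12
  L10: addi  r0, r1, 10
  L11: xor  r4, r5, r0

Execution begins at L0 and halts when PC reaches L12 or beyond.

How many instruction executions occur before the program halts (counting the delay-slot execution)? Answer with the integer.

11

[0] add  r1, r2, r6  →  {r0:0, r1:4, r2:3, r3:10, r4:6, r5:13, r6:1}
[1] and  r6, r0, r5  →  {r0:0, r1:4, r2:3, r3:10, r4:6, r5:13, r6:0}
[2] xori  r0, r2, 9  →  {r0:0, r1:4, r2:3, r3:10, r4:6, r5:13, r6:0}
[3] bne  r1, r0, L6  →  {r0:0, r1:4, r2:3, r3:10, r4:6, r5:13, r6:0}  ⟨branch taken⟩
[4] xori  r0, r6, 4  →  {r0:0, r1:4, r2:3, r3:10, r4:6, r5:13, r6:0}
[6] addi  r2, r3, 12  →  {r0:0, r1:4, r2:22, r3:10, r4:6, r5:13, r6:0}
[7] beq  r0, r4, L12  →  {r0:0, r1:4, r2:22, r3:10, r4:6, r5:13, r6:0}  ⟨branch fallthrough⟩
[8] add  r1, r4, r5  →  {r0:0, r1:19, r2:22, r3:10, r4:6, r5:13, r6:0}
[9] andi  r5, r2, 12  →  {r0:0, r1:19, r2:22, r3:10, r4:6, r5:4, r6:0}
[10] addi  r0, r1, 10  →  {r0:0, r1:19, r2:22, r3:10, r4:6, r5:4, r6:0}
[11] xor  r4, r5, r0  →  {r0:0, r1:19, r2:22, r3:10, r4:4, r5:4, r6:0}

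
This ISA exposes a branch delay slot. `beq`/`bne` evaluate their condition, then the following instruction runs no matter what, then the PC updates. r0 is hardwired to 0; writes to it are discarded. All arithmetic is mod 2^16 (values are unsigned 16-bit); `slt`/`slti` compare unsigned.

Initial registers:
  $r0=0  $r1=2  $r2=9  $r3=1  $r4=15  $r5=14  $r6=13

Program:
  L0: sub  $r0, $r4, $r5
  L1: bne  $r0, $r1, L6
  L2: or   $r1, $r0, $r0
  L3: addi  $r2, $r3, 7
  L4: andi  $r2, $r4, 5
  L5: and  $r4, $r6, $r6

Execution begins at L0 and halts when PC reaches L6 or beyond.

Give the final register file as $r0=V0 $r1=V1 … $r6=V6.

$r0=0 $r1=0 $r2=9 $r3=1 $r4=15 $r5=14 $r6=13

[0] sub  $r0, $r4, $r5  →  {$r0:0, $r1:2, $r2:9, $r3:1, $r4:15, $r5:14, $r6:13}
[1] bne  $r0, $r1, L6  →  {$r0:0, $r1:2, $r2:9, $r3:1, $r4:15, $r5:14, $r6:13}  ⟨branch taken⟩
[2] or   $r1, $r0, $r0  →  {$r0:0, $r1:0, $r2:9, $r3:1, $r4:15, $r5:14, $r6:13}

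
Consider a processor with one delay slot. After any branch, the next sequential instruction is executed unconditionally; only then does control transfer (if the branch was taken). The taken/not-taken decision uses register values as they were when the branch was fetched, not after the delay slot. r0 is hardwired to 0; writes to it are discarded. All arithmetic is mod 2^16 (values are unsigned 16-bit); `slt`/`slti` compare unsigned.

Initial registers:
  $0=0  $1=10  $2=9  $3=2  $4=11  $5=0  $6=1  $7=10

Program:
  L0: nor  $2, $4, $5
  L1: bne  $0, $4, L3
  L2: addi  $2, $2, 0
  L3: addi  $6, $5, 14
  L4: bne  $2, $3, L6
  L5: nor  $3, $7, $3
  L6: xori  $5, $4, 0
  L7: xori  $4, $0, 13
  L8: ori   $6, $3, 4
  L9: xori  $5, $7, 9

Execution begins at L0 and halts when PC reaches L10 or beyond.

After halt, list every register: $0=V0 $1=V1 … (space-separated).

$0=0 $1=10 $2=65524 $3=65525 $4=13 $5=3 $6=65525 $7=10

[0] nor  $2, $4, $5  →  {$0:0, $1:10, $2:65524, $3:2, $4:11, $5:0, $6:1, $7:10}
[1] bne  $0, $4, L3  →  {$0:0, $1:10, $2:65524, $3:2, $4:11, $5:0, $6:1, $7:10}  ⟨branch taken⟩
[2] addi  $2, $2, 0  →  {$0:0, $1:10, $2:65524, $3:2, $4:11, $5:0, $6:1, $7:10}
[3] addi  $6, $5, 14  →  {$0:0, $1:10, $2:65524, $3:2, $4:11, $5:0, $6:14, $7:10}
[4] bne  $2, $3, L6  →  {$0:0, $1:10, $2:65524, $3:2, $4:11, $5:0, $6:14, $7:10}  ⟨branch taken⟩
[5] nor  $3, $7, $3  →  {$0:0, $1:10, $2:65524, $3:65525, $4:11, $5:0, $6:14, $7:10}
[6] xori  $5, $4, 0  →  {$0:0, $1:10, $2:65524, $3:65525, $4:11, $5:11, $6:14, $7:10}
[7] xori  $4, $0, 13  →  {$0:0, $1:10, $2:65524, $3:65525, $4:13, $5:11, $6:14, $7:10}
[8] ori   $6, $3, 4  →  {$0:0, $1:10, $2:65524, $3:65525, $4:13, $5:11, $6:65525, $7:10}
[9] xori  $5, $7, 9  →  {$0:0, $1:10, $2:65524, $3:65525, $4:13, $5:3, $6:65525, $7:10}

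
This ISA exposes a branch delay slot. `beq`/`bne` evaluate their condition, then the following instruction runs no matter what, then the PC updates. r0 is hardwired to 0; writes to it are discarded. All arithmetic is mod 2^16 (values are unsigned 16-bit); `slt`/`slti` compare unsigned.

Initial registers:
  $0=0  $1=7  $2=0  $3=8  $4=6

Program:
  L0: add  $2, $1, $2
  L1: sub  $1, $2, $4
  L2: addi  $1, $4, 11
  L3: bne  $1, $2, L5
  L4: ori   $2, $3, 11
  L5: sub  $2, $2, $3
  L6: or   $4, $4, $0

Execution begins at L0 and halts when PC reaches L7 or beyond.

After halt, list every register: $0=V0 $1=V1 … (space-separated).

[0] add  $2, $1, $2  →  {$0:0, $1:7, $2:7, $3:8, $4:6}
[1] sub  $1, $2, $4  →  {$0:0, $1:1, $2:7, $3:8, $4:6}
[2] addi  $1, $4, 11  →  {$0:0, $1:17, $2:7, $3:8, $4:6}
[3] bne  $1, $2, L5  →  {$0:0, $1:17, $2:7, $3:8, $4:6}  ⟨branch taken⟩
[4] ori   $2, $3, 11  →  {$0:0, $1:17, $2:11, $3:8, $4:6}
[5] sub  $2, $2, $3  →  {$0:0, $1:17, $2:3, $3:8, $4:6}
[6] or   $4, $4, $0  →  {$0:0, $1:17, $2:3, $3:8, $4:6}

$0=0 $1=17 $2=3 $3=8 $4=6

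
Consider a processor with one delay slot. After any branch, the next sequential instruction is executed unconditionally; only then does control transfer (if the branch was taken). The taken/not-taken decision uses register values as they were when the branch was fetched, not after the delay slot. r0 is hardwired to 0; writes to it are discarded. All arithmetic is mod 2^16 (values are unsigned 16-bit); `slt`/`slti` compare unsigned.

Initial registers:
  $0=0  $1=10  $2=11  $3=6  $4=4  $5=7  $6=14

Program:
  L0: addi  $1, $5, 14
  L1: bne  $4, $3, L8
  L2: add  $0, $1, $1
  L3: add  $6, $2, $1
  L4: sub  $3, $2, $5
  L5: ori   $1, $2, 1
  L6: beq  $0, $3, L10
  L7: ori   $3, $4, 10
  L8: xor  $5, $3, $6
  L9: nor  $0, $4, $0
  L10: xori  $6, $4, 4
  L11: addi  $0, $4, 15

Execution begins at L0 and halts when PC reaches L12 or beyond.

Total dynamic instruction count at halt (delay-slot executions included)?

7

[0] addi  $1, $5, 14  →  {$0:0, $1:21, $2:11, $3:6, $4:4, $5:7, $6:14}
[1] bne  $4, $3, L8  →  {$0:0, $1:21, $2:11, $3:6, $4:4, $5:7, $6:14}  ⟨branch taken⟩
[2] add  $0, $1, $1  →  {$0:0, $1:21, $2:11, $3:6, $4:4, $5:7, $6:14}
[8] xor  $5, $3, $6  →  {$0:0, $1:21, $2:11, $3:6, $4:4, $5:8, $6:14}
[9] nor  $0, $4, $0  →  {$0:0, $1:21, $2:11, $3:6, $4:4, $5:8, $6:14}
[10] xori  $6, $4, 4  →  {$0:0, $1:21, $2:11, $3:6, $4:4, $5:8, $6:0}
[11] addi  $0, $4, 15  →  {$0:0, $1:21, $2:11, $3:6, $4:4, $5:8, $6:0}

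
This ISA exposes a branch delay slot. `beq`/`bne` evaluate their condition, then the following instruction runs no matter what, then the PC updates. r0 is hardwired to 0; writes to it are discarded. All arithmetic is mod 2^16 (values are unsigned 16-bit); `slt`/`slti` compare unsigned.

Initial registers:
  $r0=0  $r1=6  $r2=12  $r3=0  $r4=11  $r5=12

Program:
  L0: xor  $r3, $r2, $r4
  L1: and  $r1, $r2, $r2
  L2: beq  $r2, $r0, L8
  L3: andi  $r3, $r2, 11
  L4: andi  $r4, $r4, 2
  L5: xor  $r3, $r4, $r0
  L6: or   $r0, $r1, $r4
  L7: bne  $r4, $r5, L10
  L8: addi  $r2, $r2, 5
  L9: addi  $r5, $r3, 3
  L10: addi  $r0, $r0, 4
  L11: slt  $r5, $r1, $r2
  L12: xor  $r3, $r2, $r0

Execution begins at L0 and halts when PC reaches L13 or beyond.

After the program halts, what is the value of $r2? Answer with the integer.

17

PC=0  xor  $r3, $r2, $r4     | $r0=0 $r1=6 $r2=12 $r3=7 $r4=11 $r5=12
PC=1  and  $r1, $r2, $r2     | $r0=0 $r1=12 $r2=12 $r3=7 $r4=11 $r5=12
PC=2  beq  $r2, $r0, L8      | $r0=0 $r1=12 $r2=12 $r3=7 $r4=11 $r5=12  [not taken]
PC=3  andi  $r3, $r2, 11     | $r0=0 $r1=12 $r2=12 $r3=8 $r4=11 $r5=12
PC=4  andi  $r4, $r4, 2      | $r0=0 $r1=12 $r2=12 $r3=8 $r4=2 $r5=12
PC=5  xor  $r3, $r4, $r0     | $r0=0 $r1=12 $r2=12 $r3=2 $r4=2 $r5=12
PC=6  or   $r0, $r1, $r4     | $r0=0 $r1=12 $r2=12 $r3=2 $r4=2 $r5=12
PC=7  bne  $r4, $r5, L10     | $r0=0 $r1=12 $r2=12 $r3=2 $r4=2 $r5=12  [TAKEN]
PC=8  addi  $r2, $r2, 5      | $r0=0 $r1=12 $r2=17 $r3=2 $r4=2 $r5=12
PC=10 addi  $r0, $r0, 4      | $r0=0 $r1=12 $r2=17 $r3=2 $r4=2 $r5=12
PC=11 slt  $r5, $r1, $r2     | $r0=0 $r1=12 $r2=17 $r3=2 $r4=2 $r5=1
PC=12 xor  $r3, $r2, $r0     | $r0=0 $r1=12 $r2=17 $r3=17 $r4=2 $r5=1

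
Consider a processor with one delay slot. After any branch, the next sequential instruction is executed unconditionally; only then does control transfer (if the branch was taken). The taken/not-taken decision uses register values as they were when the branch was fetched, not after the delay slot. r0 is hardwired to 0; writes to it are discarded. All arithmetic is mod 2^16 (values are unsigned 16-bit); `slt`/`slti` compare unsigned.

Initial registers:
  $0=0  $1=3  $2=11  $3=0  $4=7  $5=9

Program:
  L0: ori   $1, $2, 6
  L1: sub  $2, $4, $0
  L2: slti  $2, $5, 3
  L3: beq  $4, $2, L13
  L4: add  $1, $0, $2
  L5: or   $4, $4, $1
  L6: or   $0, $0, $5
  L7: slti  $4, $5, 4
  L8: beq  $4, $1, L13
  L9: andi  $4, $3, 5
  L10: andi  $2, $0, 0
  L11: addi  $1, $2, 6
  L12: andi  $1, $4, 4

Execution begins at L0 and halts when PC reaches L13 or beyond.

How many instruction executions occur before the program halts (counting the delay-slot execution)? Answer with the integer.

10

PC=0  ori   $1, $2, 6        | $0=0 $1=15 $2=11 $3=0 $4=7 $5=9
PC=1  sub  $2, $4, $0        | $0=0 $1=15 $2=7 $3=0 $4=7 $5=9
PC=2  slti  $2, $5, 3        | $0=0 $1=15 $2=0 $3=0 $4=7 $5=9
PC=3  beq  $4, $2, L13       | $0=0 $1=15 $2=0 $3=0 $4=7 $5=9  [not taken]
PC=4  add  $1, $0, $2        | $0=0 $1=0 $2=0 $3=0 $4=7 $5=9
PC=5  or   $4, $4, $1        | $0=0 $1=0 $2=0 $3=0 $4=7 $5=9
PC=6  or   $0, $0, $5        | $0=0 $1=0 $2=0 $3=0 $4=7 $5=9
PC=7  slti  $4, $5, 4        | $0=0 $1=0 $2=0 $3=0 $4=0 $5=9
PC=8  beq  $4, $1, L13       | $0=0 $1=0 $2=0 $3=0 $4=0 $5=9  [TAKEN]
PC=9  andi  $4, $3, 5        | $0=0 $1=0 $2=0 $3=0 $4=0 $5=9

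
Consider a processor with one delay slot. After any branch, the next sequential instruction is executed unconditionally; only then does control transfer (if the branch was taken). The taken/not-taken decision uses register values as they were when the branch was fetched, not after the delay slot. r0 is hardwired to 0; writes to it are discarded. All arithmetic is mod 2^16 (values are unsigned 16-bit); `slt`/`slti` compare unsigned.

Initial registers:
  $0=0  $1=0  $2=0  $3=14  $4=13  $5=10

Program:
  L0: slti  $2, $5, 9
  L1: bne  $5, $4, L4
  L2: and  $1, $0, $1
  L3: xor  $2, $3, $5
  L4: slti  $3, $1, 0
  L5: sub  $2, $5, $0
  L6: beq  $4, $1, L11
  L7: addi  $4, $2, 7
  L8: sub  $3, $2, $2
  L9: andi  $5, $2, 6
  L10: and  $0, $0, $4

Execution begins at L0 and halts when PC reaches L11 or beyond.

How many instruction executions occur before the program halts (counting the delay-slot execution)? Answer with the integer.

  step pc=0: slti  $2, $5, 9  regs=(0,0,0,14,13,10)
  step pc=1: bne  $5, $4, L4  cond=T  regs=(0,0,0,14,13,10)
  step pc=2: and  $1, $0, $1  regs=(0,0,0,14,13,10)
  step pc=4: slti  $3, $1, 0  regs=(0,0,0,0,13,10)
  step pc=5: sub  $2, $5, $0  regs=(0,0,10,0,13,10)
  step pc=6: beq  $4, $1, L11  cond=F  regs=(0,0,10,0,13,10)
  step pc=7: addi  $4, $2, 7  regs=(0,0,10,0,17,10)
  step pc=8: sub  $3, $2, $2  regs=(0,0,10,0,17,10)
  step pc=9: andi  $5, $2, 6  regs=(0,0,10,0,17,2)
  step pc=10: and  $0, $0, $4  regs=(0,0,10,0,17,2)

10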